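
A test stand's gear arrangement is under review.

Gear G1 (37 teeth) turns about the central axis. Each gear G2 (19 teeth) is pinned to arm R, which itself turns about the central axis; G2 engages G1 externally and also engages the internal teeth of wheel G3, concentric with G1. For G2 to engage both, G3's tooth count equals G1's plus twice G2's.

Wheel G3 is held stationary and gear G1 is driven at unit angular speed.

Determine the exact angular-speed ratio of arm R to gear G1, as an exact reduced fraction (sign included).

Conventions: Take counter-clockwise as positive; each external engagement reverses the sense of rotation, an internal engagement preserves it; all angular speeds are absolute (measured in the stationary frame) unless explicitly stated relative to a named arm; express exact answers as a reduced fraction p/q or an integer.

37/112

class = planetary set [G3 = 37+2·19 = 75; Willis about the carrier]
ring teeth: 37 + 2·19 = 75
37(ω_sun−ω_arm) = −75(ω_ring−ω_arm),  ω_ring = 0, ω_sun = 1
37(1−ω_arm) = −75(0−ω_arm)  ⇒  112·ω_arm = 37  ⇒  ω_arm = 37/112
ω_out/ω_in = 37/112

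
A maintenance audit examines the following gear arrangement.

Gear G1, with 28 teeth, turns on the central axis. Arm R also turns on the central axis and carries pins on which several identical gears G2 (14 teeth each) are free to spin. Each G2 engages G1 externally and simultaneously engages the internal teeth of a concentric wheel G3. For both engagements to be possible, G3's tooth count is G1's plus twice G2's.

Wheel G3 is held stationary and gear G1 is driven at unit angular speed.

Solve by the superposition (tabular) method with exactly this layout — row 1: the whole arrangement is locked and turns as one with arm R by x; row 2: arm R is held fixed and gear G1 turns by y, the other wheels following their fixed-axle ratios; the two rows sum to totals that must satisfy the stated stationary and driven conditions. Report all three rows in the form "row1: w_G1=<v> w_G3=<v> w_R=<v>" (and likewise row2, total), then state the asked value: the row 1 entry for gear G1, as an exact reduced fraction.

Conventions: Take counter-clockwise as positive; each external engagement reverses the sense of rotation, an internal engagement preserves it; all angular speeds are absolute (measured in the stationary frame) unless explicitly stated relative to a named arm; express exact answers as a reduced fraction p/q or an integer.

topology: planetary set — G1 28T / G2 14T / G3 56T, arm = carrier (Willis)
superposition row 1 [locked train]: every member turns x
row 2 — arm fixed, fixed-axis ratios: sun y, ring −(28/56)·y, arm 0
boundary: total ω_ring = x − (28/56)·y = 0 and total ω_sun = x + y = 1  ⇒  y = 2/3, x = 1/3
row 2 ring = −(28/56)·2/3 = -1/3
totals (row 1 + row 2): sun 1/3 + 2/3 = 1, ring 1/3 + (-1/3) = 0, arm 1/3 + 0 = 1/3
asked cell (row1, sun) = 1/3

row1: w_G1=1/3 w_G3=1/3 w_R=1/3
row2: w_G1=2/3 w_G3=-1/3 w_R=0
total: w_G1=1 w_G3=0 w_R=1/3
asked value: 1/3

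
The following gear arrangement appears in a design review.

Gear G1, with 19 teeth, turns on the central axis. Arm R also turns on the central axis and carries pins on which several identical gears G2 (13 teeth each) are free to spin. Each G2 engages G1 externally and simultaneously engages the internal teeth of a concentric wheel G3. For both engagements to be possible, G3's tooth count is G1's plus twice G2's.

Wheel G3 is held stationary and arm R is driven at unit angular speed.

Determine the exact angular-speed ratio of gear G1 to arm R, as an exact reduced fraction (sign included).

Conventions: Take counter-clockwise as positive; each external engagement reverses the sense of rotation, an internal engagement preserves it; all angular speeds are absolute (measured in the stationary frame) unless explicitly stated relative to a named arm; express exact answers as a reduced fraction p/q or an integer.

64/19

class = planetary set [G3 = 19+2·13 = 45; Willis about the carrier]
ring teeth: 19 + 2·13 = 45
19(ω_sun−ω_arm) = −45(ω_ring−ω_arm),  ω_ring = 0, ω_arm = 1
ω_sun = 1 − (45/19)(0−1) = 64/19
ω_out/ω_in = 64/19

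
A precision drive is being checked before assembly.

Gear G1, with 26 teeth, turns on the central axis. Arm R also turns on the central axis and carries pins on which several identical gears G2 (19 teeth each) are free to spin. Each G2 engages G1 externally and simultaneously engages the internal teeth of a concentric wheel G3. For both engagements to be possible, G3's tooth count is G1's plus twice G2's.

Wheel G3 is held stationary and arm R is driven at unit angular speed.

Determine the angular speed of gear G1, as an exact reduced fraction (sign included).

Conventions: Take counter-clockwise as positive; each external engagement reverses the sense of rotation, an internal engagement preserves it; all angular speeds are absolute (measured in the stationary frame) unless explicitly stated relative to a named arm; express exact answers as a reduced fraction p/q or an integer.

topology: planetary set — G1 26T / G2 19T / G3 64T, arm = carrier (Willis)
ring teeth: 26 + 2·19 = 64
26(ω_sun−ω_arm) = −64(ω_ring−ω_arm),  ω_ring = 0, ω_arm = 1
ω_sun = 1 − (64/26)(0−1) = 45/13
exact speed ratio = 45/13

45/13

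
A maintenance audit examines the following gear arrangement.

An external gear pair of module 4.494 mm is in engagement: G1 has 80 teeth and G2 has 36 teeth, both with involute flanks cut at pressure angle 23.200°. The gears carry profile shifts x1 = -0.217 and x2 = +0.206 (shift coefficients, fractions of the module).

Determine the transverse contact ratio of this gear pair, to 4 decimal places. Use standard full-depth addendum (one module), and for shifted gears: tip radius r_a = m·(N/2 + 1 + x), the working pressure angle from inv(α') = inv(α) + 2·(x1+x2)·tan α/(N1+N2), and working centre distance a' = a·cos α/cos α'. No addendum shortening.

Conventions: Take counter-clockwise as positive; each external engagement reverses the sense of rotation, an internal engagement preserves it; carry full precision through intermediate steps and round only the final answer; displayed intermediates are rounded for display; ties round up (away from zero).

1.5878

topology: single-mesh involute geometry — m = 4.494, 80T/36T pair
base radii: r_b1 = 165.223769, r_b2 = 74.350696
tip radii: r_a1 = 183.278802, r_a2 = 86.311764
inv(α') = inv(23.200°) + 2·(-0.217+0.206)·tan α/(80+36) = 0.02360287  ⇒  α' = 23.17462°
a' = a·cos α / cos α' = 260.6520·cos 23.200°/cos 23.17462° = 260.602540
action lengths: √(r_a1²−r_b1²) = 79.323550, √(r_a2²−r_b2²) = 43.837138
base pitch p_b = π·m·cos α = 12.976644
CR = (79.323550 + 43.837138 − 260.602540·sin 23.17462°)/12.976644 = 1.587818
contact ratio ≈ 1.5878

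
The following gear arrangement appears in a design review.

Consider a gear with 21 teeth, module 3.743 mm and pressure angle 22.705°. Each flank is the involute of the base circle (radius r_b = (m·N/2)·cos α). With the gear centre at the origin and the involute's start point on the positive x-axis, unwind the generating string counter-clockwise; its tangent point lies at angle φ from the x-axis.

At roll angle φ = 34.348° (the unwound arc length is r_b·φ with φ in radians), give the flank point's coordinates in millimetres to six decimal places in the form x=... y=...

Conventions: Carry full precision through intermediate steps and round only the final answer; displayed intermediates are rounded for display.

x=42.196918 y=2.511331

class = single-mesh tooth geometry [base-circle involute, m = 3.743, 21T]
pitch radius r_p = m·N/2 = 3.743·21/2 = 39.301500
base radius r_b = r_p·cos α = 39.301500·cos 22.705° = 36.255807
roll angle φ = 34.348° = 0.59948569 rad
x = r_b·(cos φ + φ·sin φ) = 42.196918
y = r_b·(sin φ − φ·cos φ) = 2.511331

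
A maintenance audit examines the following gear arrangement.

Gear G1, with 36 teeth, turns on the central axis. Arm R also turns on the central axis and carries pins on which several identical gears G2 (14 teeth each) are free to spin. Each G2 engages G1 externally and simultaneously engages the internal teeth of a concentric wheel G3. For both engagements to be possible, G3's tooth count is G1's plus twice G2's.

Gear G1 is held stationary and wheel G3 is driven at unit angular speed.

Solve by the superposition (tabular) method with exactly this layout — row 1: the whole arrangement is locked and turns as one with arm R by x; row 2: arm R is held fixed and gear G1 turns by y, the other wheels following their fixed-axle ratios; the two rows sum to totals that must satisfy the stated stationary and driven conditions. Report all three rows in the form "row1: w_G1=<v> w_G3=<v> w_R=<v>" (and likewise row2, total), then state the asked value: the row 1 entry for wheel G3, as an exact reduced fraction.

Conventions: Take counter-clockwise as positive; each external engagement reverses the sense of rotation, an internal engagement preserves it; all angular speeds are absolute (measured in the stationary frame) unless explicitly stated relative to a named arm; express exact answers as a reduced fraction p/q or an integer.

row1: w_G1=16/25 w_G3=16/25 w_R=16/25
row2: w_G1=-16/25 w_G3=9/25 w_R=0
total: w_G1=0 w_G3=1 w_R=16/25
asked value: 16/25

class = planetary set [G3 = 36+2·14 = 64; Willis about the carrier]
row 1 — lock + rotate with arm: ω_sun = ω_ring = ω_arm = x
row 2 (arm held, sun turns y): ω_ring = −(36/64)·y, ω_arm = 0
boundary: total ω_sun = x + y = 0 and total ω_ring = x − (36/64)·y = 1  ⇒  y = -16/25, x = 16/25
row 2 ring = −(36/64)·(-16/25) = 9/25
totals (row 1 + row 2): sun 16/25 + (-16/25) = 0, ring 16/25 + 9/25 = 1, arm 16/25 + 0 = 16/25
asked cell (row1, ring) = 16/25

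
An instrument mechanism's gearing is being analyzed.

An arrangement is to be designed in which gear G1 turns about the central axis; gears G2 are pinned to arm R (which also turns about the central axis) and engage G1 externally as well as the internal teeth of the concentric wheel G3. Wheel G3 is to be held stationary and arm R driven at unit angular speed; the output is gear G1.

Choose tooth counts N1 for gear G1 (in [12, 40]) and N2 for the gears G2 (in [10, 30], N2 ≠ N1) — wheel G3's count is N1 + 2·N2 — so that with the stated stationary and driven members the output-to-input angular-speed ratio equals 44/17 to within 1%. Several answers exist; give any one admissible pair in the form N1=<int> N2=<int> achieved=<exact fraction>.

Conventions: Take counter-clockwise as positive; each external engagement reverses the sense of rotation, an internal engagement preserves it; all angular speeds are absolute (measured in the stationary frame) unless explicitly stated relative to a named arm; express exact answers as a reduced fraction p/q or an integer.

topology: planetary set — design target 44/17, arm = carrier (Willis)
Willis with ω_ring = 0: ω_sun/ω_arm = (N1+N3)/N1; set equal to 44/17  ⇒  N3/N1 = 44/17 − 1 = 27/17
N3 = N1 + 2·N2  ⇒  N2/N1 = (N3/N1 − 1)/2 = (27/17 − 1)/2 = 5/17
smallest multiple with N1 ≥ 12 and N2 ≥ 10: k = 2  ⇒  N1 = 2·17 = 34, N2 = 2·5 = 10 (N1 ≤ 40, N2 ≤ 30, N2 ≠ N1 ✓), N3 = 34 + 2·10 = 54
check: (N1+N3)/N1 with N1 = 34, N3 = 54 gives 44/17; |achieved − target| = 0 ≤ 11/425 ✓

N1=34 N2=10 achieved=44/17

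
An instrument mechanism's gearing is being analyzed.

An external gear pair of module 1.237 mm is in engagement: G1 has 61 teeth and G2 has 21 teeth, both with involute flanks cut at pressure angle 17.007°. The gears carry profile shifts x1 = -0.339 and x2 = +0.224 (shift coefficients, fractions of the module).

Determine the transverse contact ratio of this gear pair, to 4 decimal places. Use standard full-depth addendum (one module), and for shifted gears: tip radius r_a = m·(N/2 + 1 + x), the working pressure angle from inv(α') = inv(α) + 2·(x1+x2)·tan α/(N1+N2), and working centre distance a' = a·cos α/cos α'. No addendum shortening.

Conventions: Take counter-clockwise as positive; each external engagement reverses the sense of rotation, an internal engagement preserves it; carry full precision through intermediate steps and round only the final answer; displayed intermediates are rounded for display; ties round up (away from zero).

1.8095

recognized (one external pair, fixed centres): single-mesh tooth geometry, m = 1.237, N1 = 61, N2 = 21
base radii: r_b1 = 36.078596, r_b2 = 12.420500
tip radii: r_a1 = 38.546157, r_a2 = 14.502588
inv(α') = inv(17.007°) + 2·(-0.339+0.224)·tan α/(61+21) = 0.00817822  ⇒  α' = 16.46338°
a' = a·cos α / cos α' = 50.7170·cos 17.007°/cos 16.46338° = 50.572516
action lengths: √(r_a1²−r_b1²) = 13.569861, √(r_a2²−r_b2²) = 7.487071
base pitch p_b = π·m·cos α = 3.716205
CR = (13.569861 + 7.487071 − 50.572516·sin 16.46338°)/3.716205 = 1.809522
contact ratio ≈ 1.8095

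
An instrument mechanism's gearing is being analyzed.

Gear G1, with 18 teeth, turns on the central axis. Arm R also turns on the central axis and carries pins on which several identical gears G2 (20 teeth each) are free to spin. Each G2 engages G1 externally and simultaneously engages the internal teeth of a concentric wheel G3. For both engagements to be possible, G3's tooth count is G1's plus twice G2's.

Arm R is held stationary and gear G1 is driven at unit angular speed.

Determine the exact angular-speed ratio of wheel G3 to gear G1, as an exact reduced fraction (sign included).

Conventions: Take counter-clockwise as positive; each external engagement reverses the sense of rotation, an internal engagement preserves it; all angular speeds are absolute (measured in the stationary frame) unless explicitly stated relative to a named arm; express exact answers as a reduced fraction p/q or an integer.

-9/29

topology: planetary set — G1 18T / G2 20T / G3 58T, arm = carrier (Willis)
ring teeth: 18 + 2·20 = 58
18(ω_sun−ω_arm) = −58(ω_ring−ω_arm),  ω_arm = 0, ω_sun = 1
ω_ring = 0 − (18/58)(1−0) = -9/29
ω_out/ω_in = -9/29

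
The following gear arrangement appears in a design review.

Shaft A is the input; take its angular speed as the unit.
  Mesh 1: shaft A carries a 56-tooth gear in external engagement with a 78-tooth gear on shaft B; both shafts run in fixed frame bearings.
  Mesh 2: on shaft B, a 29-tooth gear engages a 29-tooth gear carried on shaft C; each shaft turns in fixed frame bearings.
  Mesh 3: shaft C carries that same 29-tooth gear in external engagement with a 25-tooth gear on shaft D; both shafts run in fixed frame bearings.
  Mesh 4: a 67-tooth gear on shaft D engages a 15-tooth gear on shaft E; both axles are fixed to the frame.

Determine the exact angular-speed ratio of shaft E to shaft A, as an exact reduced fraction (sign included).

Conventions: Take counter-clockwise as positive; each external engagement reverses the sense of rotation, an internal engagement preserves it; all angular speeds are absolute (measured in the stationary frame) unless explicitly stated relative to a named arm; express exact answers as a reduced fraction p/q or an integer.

54404/14625

class = fixed-axis compound train [4 meshes; 4 ratios multiply, 4 sense flips]
mesh 1 [56T→78T]: running ratio 28/39, sense −
mesh 2 [29T→29T]: running ratio 28/39, sense +
mesh 3 [29T→25T]: running ratio 812/975, sense −
mesh 4 [67T→15T]: running ratio 54404/14625, sense +
ω_out/ω_in = 54404/14625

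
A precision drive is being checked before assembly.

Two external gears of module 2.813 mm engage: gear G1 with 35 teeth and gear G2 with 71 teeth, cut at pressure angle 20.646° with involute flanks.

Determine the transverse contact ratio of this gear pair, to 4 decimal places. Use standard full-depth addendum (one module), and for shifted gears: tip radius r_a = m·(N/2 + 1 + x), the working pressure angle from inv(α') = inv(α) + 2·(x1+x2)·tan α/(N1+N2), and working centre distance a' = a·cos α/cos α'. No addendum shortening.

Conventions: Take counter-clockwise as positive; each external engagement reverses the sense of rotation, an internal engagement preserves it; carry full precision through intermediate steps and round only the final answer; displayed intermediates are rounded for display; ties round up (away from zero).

1.7148

class = single-mesh tooth geometry [involute pair 35T × 71T, m = 2.813]
base radii: r_b1 = 46.065950, r_b2 = 93.448071
tip radii: r_a1 = 52.040500, r_a2 = 102.674500
no profile shift: α' = α, a' = a
action lengths: √(r_a1²−r_b1²) = 24.210367, √(r_a2²−r_b2²) = 42.538348
base pitch p_b = π·m·cos α = 8.269740
CR = (24.210367 + 42.538348 − 149.089000·sin 20.64600°)/8.269740 = 1.714802
contact ratio ≈ 1.7148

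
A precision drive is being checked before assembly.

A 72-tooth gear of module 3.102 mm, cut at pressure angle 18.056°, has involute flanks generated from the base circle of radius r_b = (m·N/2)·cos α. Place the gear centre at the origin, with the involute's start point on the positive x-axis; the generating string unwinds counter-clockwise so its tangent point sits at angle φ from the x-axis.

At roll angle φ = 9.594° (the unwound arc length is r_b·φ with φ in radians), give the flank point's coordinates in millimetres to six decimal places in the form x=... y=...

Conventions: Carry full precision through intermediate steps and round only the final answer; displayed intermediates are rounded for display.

x=107.650645 y=0.165693

recognized (one wheel, involute flank): single-mesh tooth geometry, m = 3.102, N = 72
pitch radius r_p = m·N/2 = 3.102·72/2 = 111.672000
base radius r_b = r_p·cos α = 111.672000·cos 18.056° = 106.172604
roll angle φ = 9.594° = 0.16744689 rad
x = r_b·(cos φ + φ·sin φ) = 107.650645
y = r_b·(sin φ − φ·cos φ) = 0.165693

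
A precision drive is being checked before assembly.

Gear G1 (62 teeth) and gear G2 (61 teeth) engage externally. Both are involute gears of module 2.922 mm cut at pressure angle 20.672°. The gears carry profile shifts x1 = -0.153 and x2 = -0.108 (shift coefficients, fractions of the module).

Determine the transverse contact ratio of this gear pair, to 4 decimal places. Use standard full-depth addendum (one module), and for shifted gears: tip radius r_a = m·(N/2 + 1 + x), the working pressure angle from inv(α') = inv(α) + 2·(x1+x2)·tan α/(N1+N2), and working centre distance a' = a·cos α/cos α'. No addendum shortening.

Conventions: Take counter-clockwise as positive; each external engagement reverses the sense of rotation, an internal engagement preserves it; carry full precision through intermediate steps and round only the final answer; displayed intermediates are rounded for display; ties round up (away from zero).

single-mesh involute tooth geometry (62T engaging 61T at module 2.922)
base radii: r_b1 = 84.750028, r_b2 = 83.383092
tip radii: r_a1 = 93.056934, r_a2 = 91.727424
inv(α') = inv(20.672°) + 2·(-0.153-0.108)·tan α/(62+61) = 0.01491441  ⇒  α' = 20.00434°
a' = a·cos α / cos α' = 179.7030·cos 20.672°/cos 20.00434° = 178.928460
action lengths: √(r_a1²−r_b1²) = 38.432092, √(r_a2²−r_b2²) = 38.225387
base pitch p_b = π·m·cos α = 8.588712
CR = (38.432092 + 38.225387 − 178.928460·sin 20.00434°)/8.588712 = 1.798595
contact ratio ≈ 1.7986

1.7986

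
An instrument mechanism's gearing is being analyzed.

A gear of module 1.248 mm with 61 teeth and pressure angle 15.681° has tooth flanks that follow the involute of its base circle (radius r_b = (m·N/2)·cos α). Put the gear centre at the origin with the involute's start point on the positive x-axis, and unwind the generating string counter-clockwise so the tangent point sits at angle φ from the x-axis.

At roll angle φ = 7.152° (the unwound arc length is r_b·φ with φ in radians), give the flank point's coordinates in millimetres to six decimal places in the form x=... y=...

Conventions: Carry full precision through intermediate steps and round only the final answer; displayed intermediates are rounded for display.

x=36.931711 y=0.023722

topology: single-mesh involute geometry — m = 1.248, N = 61
pitch radius r_p = m·N/2 = 1.248·61/2 = 38.064000
base radius r_b = r_p·cos α = 38.064000·cos 15.681° = 36.647312
roll angle φ = 7.152° = 0.12482595 rad
x = r_b·(cos φ + φ·sin φ) = 36.931711
y = r_b·(sin φ − φ·cos φ) = 0.023722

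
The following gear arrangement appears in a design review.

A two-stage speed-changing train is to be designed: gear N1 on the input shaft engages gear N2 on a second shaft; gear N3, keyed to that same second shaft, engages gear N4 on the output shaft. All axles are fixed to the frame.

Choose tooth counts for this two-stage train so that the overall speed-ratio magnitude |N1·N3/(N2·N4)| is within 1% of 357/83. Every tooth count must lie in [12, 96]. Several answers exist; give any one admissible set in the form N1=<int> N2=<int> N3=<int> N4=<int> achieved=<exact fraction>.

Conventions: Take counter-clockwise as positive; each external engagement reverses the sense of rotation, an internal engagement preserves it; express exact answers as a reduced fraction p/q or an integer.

topology: fixed-axis compound train — 2 stages, target 357/83
target = 357/83 in lowest terms: an exact hit needs N1·N3 = k·357 and N2·N4 = k·83 for one integer k, every count in [12, 96]; additionally prefer no 1:1 stage (N1 ≠ N2, N3 ≠ N4)
k = 1…11: no 1:1-free in-range split of k·357 and k·83 into factor pairs; take k = 12
k = 12: N1·N3 = 4284 = 51·84, N2·N4 = 996 = 12·83
achieved = 51·84/(12·83) = 357/83; |achieved − target| = 0 ≤ 357/8300 ✓

N1=51 N2=12 N3=84 N4=83 achieved=357/83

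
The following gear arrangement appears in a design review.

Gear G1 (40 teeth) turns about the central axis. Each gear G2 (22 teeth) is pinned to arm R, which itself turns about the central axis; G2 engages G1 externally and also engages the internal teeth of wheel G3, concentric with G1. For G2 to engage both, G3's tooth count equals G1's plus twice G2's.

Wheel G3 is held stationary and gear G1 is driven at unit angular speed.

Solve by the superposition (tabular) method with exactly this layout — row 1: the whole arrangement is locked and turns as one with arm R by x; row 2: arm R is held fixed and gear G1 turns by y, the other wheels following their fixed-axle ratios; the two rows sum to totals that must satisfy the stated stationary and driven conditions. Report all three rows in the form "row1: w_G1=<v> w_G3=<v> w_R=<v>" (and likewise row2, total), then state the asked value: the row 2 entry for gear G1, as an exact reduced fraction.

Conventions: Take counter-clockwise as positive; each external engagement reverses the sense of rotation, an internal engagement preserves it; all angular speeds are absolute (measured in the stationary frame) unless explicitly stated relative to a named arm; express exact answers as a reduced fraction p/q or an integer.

topology: planetary set — G1 40T / G2 22T / G3 84T, arm = carrier (Willis)
row 1: whole set turns with the arm by x
row 2 (arm held, sun turns y): ω_ring = −(40/84)·y, ω_arm = 0
boundary: total ω_ring = x − (40/84)·y = 0 and total ω_sun = x + y = 1  ⇒  y = 21/31, x = 10/31
row 2 ring = −(40/84)·21/31 = -10/31
totals (row 1 + row 2): sun 10/31 + 21/31 = 1, ring 10/31 + (-10/31) = 0, arm 10/31 + 0 = 10/31
asked cell (row2, sun) = 21/31

row1: w_G1=10/31 w_G3=10/31 w_R=10/31
row2: w_G1=21/31 w_G3=-10/31 w_R=0
total: w_G1=1 w_G3=0 w_R=10/31
asked value: 21/31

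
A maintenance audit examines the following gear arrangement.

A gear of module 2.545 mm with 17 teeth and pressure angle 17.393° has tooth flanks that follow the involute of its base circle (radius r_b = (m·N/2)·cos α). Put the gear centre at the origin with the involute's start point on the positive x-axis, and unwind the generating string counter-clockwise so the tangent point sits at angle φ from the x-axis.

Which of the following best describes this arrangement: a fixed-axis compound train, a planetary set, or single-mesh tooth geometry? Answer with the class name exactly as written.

topology: single-mesh involute geometry — m = 2.545, N = 17
classification: single-mesh tooth geometry

single-mesh tooth geometry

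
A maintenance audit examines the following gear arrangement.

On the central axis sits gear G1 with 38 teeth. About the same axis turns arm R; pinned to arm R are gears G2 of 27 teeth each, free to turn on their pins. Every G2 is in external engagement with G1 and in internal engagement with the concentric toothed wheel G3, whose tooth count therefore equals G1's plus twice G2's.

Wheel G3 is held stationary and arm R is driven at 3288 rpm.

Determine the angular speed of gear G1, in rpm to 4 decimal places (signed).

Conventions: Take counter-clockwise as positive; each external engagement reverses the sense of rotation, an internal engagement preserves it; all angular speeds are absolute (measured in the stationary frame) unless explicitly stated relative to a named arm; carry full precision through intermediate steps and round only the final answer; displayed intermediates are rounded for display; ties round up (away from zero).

+11248.4211 rpm

planetary set (38T centre, 27T on arm, 92T internal) — Willis relation
normalise by the input: solve with ω_arm = 1, then scale by 3288 rpm
ring teeth: 38 + 2·27 = 92
38(ω_sun−ω_arm) = −92(ω_ring−ω_arm),  ω_ring = 0, ω_arm = 1
ω_sun = 1 − (92/38)(0−1) = 65/19
scale: ω_sun = 65/19 × 3288 rpm = +11248.4211 rpm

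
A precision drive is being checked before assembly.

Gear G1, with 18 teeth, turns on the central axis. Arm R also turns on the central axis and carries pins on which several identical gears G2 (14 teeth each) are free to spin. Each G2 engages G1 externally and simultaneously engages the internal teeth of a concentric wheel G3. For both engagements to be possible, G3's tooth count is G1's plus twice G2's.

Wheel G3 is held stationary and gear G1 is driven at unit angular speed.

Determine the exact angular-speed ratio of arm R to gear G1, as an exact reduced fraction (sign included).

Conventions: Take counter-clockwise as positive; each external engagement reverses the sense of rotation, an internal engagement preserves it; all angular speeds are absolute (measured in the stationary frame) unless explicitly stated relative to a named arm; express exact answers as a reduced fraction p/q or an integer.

9/32

recognized (axles ride arm R): planetary set, 18/14/46 teeth
ring teeth: 18 + 2·14 = 46
18(ω_sun−ω_arm) = −46(ω_ring−ω_arm),  ω_ring = 0, ω_sun = 1
18(1−ω_arm) = −46(0−ω_arm)  ⇒  64·ω_arm = 18  ⇒  ω_arm = 9/32
ω_out/ω_in = 9/32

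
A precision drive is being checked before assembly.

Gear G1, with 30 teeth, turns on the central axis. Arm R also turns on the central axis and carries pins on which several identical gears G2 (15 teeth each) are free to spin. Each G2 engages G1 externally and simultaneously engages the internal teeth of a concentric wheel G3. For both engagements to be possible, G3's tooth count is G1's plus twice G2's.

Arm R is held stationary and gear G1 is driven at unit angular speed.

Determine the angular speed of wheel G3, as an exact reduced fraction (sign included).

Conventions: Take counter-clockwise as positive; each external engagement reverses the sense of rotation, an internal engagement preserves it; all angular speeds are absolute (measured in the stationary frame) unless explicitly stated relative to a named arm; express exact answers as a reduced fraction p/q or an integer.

-1/2

planetary set (30T centre, 15T on arm, 60T internal) — Willis relation
ring teeth: 30 + 2·15 = 60
30(ω_sun−ω_arm) = −60(ω_ring−ω_arm),  ω_arm = 0, ω_sun = 1
ω_ring = 0 − (30/60)(1−0) = -1/2
exact speed ratio = -1/2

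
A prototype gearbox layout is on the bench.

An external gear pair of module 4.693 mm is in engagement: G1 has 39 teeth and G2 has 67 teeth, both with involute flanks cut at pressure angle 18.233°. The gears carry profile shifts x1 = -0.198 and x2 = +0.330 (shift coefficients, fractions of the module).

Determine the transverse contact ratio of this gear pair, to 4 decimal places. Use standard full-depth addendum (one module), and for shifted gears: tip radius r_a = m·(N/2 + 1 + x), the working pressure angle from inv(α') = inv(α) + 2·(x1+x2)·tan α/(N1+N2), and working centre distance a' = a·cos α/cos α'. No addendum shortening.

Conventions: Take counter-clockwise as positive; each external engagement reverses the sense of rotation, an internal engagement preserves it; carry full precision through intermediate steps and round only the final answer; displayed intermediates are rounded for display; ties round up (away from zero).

1.8394

single-mesh involute tooth geometry (39T engaging 67T at module 4.693)
base radii: r_b1 = 86.918790, r_b2 = 149.322024
tip radii: r_a1 = 95.277286, r_a2 = 163.457190
inv(α') = inv(18.233°) + 2·(-0.198+0.330)·tan α/(39+67) = 0.01201617  ⇒  α' = 18.65559°
a' = a·cos α / cos α' = 248.7290·cos 18.233°/cos 18.65559° = 249.341593
action lengths: √(r_a1²−r_b1²) = 39.024161, √(r_a2²−r_b2²) = 66.491999
base pitch p_b = π·m·cos α = 14.003253
CR = (39.024161 + 66.491999 − 249.341593·sin 18.65559°)/14.003253 = 1.839366
contact ratio ≈ 1.8394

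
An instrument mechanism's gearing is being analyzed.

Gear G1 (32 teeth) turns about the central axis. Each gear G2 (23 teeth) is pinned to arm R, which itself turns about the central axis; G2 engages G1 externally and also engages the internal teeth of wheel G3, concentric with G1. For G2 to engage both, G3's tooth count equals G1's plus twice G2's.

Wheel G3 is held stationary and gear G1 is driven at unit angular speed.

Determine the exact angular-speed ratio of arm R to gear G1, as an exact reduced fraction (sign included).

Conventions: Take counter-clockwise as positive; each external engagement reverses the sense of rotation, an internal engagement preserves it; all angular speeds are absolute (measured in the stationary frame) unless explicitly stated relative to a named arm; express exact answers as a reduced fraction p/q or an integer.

16/55

class = planetary set [G3 = 32+2·23 = 78; Willis about the carrier]
ring teeth: 32 + 2·23 = 78
32(ω_sun−ω_arm) = −78(ω_ring−ω_arm),  ω_ring = 0, ω_sun = 1
32(1−ω_arm) = −78(0−ω_arm)  ⇒  110·ω_arm = 32  ⇒  ω_arm = 16/55
ω_out/ω_in = 16/55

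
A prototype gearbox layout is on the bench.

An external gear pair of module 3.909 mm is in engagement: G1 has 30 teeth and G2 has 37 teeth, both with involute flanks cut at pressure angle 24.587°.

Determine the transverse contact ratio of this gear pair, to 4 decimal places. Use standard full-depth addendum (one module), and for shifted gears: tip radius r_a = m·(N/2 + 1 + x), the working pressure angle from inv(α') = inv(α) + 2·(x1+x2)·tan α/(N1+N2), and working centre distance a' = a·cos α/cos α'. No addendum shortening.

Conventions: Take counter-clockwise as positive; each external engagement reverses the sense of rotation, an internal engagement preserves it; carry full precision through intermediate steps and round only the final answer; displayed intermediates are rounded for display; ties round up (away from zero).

single-mesh involute tooth geometry (30T engaging 37T at module 3.909)
base radii: r_b1 = 53.318596, r_b2 = 65.759602
tip radii: r_a1 = 62.544000, r_a2 = 76.225500
no profile shift: α' = α, a' = a
action lengths: √(r_a1²−r_b1²) = 32.693719, √(r_a2²−r_b2²) = 38.548692
base pitch p_b = π·m·cos α = 11.167021
CR = (32.693719 + 38.548692 − 130.951500·sin 24.58700°)/11.167021 = 1.500564
contact ratio ≈ 1.5006

1.5006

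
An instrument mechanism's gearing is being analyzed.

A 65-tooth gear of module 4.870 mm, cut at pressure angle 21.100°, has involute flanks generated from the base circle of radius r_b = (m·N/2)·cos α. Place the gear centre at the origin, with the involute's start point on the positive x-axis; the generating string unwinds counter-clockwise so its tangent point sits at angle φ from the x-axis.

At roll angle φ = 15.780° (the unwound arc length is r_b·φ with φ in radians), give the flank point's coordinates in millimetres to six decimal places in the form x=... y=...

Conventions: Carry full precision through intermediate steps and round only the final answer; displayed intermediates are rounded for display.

x=153.157766 y=1.020484

recognized (one wheel, involute flank): single-mesh tooth geometry, m = 4.870, N = 65
pitch radius r_p = m·N/2 = 4.870·65/2 = 158.275000
base radius r_b = r_p·cos α = 158.275000·cos 21.100° = 147.663221
roll angle φ = 15.780° = 0.27541296 rad
x = r_b·(cos φ + φ·sin φ) = 153.157766
y = r_b·(sin φ − φ·cos φ) = 1.020484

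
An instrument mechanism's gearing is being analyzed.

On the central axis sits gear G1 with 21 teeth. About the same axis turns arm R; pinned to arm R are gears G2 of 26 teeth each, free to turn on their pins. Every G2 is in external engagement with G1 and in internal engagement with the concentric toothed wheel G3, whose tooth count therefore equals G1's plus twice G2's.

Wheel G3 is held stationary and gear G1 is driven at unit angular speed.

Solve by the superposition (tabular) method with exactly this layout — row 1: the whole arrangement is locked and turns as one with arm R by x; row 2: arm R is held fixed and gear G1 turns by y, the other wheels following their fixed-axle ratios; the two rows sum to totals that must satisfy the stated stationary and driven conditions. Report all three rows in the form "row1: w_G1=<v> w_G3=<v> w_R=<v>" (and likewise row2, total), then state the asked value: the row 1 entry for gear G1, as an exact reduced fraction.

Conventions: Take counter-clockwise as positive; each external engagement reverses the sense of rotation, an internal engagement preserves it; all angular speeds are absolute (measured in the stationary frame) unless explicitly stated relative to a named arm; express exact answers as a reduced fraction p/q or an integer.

topology: planetary set — G1 21T / G2 26T / G3 73T, arm = carrier (Willis)
row 1: whole set turns with the arm by x
row 2 — arm fixed, fixed-axis ratios: sun y, ring −(21/73)·y, arm 0
boundary: total ω_ring = x − (21/73)·y = 0 and total ω_sun = x + y = 1  ⇒  y = 73/94, x = 21/94
row 2 ring = −(21/73)·73/94 = -21/94
totals (row 1 + row 2): sun 21/94 + 73/94 = 1, ring 21/94 + (-21/94) = 0, arm 21/94 + 0 = 21/94
asked cell (row1, sun) = 21/94

row1: w_G1=21/94 w_G3=21/94 w_R=21/94
row2: w_G1=73/94 w_G3=-21/94 w_R=0
total: w_G1=1 w_G3=0 w_R=21/94
asked value: 21/94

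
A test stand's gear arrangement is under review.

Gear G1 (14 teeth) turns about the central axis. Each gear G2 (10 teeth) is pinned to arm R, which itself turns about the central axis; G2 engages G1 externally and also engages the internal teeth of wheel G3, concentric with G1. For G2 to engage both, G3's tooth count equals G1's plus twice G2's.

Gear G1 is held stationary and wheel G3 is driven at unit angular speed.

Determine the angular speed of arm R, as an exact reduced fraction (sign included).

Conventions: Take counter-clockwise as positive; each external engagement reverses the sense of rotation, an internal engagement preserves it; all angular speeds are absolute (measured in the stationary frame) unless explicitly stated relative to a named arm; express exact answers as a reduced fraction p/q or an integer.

17/24

class = planetary set [G3 = 14+2·10 = 34; Willis about the carrier]
ring teeth: 14 + 2·10 = 34
14(ω_sun−ω_arm) = −34(ω_ring−ω_arm),  ω_sun = 0, ω_ring = 1
14(0−ω_arm) = −34(1−ω_arm)  ⇒  48·ω_arm = 34  ⇒  ω_arm = 17/24
exact speed ratio = 17/24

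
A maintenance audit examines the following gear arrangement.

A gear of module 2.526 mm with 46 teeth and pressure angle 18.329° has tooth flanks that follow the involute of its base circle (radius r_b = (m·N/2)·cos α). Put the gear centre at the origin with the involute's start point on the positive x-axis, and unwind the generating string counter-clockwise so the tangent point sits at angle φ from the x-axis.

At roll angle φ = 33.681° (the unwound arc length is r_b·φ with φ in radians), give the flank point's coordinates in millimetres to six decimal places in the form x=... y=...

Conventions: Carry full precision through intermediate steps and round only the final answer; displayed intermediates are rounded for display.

x=63.871870 y=3.606888

topology: single-mesh involute geometry — m = 2.526, N = 46
pitch radius r_p = m·N/2 = 2.526·46/2 = 58.098000
base radius r_b = r_p·cos α = 58.098000·cos 18.329° = 55.150481
roll angle φ = 33.681° = 0.58784435 rad
x = r_b·(cos φ + φ·sin φ) = 63.871870
y = r_b·(sin φ − φ·cos φ) = 3.606888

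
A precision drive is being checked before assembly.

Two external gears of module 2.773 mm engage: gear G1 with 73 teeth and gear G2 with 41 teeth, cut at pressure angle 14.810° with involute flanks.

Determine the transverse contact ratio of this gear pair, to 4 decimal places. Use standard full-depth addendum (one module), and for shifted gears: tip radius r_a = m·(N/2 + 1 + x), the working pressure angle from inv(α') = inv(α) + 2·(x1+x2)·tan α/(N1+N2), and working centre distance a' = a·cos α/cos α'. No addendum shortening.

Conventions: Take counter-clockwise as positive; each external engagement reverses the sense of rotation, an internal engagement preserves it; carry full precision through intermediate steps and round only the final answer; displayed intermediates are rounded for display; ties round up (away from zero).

class = single-mesh tooth geometry [involute pair 73T × 41T, m = 2.773]
base radii: r_b1 = 97.852032, r_b2 = 54.957990
tip radii: r_a1 = 103.987500, r_a2 = 59.619500
no profile shift: α' = α, a' = a
action lengths: √(r_a1²−r_b1²) = 35.190624, √(r_a2²−r_b2²) = 23.110691
base pitch p_b = π·m·cos α = 8.422225
CR = (35.190624 + 23.110691 − 158.061000·sin 14.81000°)/8.422225 = 2.125167
contact ratio ≈ 2.1252

2.1252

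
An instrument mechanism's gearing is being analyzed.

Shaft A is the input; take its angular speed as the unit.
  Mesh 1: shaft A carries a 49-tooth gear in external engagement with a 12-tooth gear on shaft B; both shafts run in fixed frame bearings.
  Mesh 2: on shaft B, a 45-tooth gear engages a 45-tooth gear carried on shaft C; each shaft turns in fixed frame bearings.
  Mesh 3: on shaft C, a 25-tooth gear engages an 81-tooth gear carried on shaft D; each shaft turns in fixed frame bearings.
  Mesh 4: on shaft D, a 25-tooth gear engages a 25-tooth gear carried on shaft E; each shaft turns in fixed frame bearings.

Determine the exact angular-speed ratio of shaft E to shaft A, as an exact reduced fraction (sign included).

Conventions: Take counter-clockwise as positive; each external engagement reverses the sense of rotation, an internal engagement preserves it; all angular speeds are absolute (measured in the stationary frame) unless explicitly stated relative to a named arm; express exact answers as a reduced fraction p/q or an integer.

1225/972

class = fixed-axis compound train [4 meshes; 4 ratios multiply, 4 sense flips]
mesh 1 [49T→12T]: running ratio 49/12, sense −
mesh 2 [45T→45T]: running ratio 49/12, sense +
mesh 3 [25T→81T]: running ratio 1225/972, sense −
mesh 4 [25T→25T]: running ratio 1225/972, sense +
ω_out/ω_in = 1225/972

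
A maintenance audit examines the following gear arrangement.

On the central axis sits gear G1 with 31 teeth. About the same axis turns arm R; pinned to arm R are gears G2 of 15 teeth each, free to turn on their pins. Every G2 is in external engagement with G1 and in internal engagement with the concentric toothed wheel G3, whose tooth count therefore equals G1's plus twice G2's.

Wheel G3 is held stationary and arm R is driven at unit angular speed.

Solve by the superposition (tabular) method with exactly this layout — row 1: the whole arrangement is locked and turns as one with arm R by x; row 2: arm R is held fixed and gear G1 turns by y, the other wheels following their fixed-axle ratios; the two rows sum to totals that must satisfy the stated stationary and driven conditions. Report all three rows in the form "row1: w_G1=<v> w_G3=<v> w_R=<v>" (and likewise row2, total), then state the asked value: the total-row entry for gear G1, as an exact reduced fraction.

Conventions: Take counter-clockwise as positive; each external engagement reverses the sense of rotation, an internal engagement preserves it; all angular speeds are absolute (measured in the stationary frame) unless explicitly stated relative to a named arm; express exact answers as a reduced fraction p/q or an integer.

class = planetary set [G3 = 31+2·15 = 61; Willis about the carrier]
row 1 (train locked, turned with arm): all members turn x
row 2 — arm fixed, fixed-axis ratios: sun y, ring −(31/61)·y, arm 0
boundary: total ω_ring = x − (31/61)·y = 0 and total ω_arm = x = 1  ⇒  y = 61/31, x = 1
row 2 ring = −(31/61)·61/31 = -1
totals (row 1 + row 2): sun 1 + 61/31 = 92/31, ring 1 + (-1) = 0, arm 1 + 0 = 1
asked cell (total, sun) = 92/31

row1: w_G1=1 w_G3=1 w_R=1
row2: w_G1=61/31 w_G3=-1 w_R=0
total: w_G1=92/31 w_G3=0 w_R=1
asked value: 92/31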